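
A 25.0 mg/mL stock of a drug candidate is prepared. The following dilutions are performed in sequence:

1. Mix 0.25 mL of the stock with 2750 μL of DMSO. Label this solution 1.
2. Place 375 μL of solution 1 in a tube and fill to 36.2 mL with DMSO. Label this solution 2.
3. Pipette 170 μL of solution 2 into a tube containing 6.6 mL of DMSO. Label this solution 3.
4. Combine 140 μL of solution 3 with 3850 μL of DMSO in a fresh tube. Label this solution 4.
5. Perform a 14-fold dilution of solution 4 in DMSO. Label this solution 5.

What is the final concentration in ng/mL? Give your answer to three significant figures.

Step 1: 0.25 mL + 2750 μL = 3 mL total → factor 3/0.25 = 12
Step 2: 375 μL brought to 36.2 mL → factor 36200/375 = 96.533
Step 3: 170 μL + 6.6 mL = 6770 μL total → factor 6770/170 = 39.824
Step 4: 140 μL + 3850 μL = 3990 μL total → factor 3990/140 = 28.5
Step 5: 14-fold → factor 14
Overall dilution factor = 12 × 96.533 × 39.824 × 28.5 × 14 = 1.8406 × 10^7
Final = 25.0 mg/mL / 1.8406 × 10^7 = 1.358 × 10^-6 mg/mL = 1.36 ng/mL

1.36 ng/mL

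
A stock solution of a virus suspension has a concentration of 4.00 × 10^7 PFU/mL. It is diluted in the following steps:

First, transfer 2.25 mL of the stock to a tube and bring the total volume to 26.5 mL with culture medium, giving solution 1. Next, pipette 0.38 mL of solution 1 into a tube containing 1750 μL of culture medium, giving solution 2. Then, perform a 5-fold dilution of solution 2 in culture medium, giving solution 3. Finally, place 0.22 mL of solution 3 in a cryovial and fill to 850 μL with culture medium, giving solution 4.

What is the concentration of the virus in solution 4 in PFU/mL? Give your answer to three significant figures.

3.14 × 10^4 PFU/mL

Step 1: 2.25 mL brought to 26.5 mL → factor 26.5/2.25 = 11.778
Step 2: 0.38 mL + 1750 μL = 2.13 mL total → factor 2.13/0.38 = 5.6053
Step 3: 5-fold → factor 5
Step 4: 0.22 mL brought to 850 μL → factor 0.85/0.22 = 3.8636
Overall dilution factor = 11.778 × 5.6053 × 5 × 3.8636 = 1275.3
Final = 4.00 × 10^7 PFU/mL / 1275.3 = 3.14 × 10^4 PFU/mL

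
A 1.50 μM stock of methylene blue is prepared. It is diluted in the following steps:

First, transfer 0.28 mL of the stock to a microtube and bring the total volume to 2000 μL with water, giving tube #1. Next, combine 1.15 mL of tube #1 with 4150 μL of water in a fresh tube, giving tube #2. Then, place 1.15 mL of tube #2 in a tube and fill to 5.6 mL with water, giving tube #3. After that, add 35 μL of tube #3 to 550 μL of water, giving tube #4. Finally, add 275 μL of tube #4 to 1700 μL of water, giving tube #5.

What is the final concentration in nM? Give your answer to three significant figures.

Step 1: 0.28 mL brought to 2000 μL → factor 2/0.28 = 7.1429
Step 2: 1.15 mL + 4150 μL = 5.3 mL total → factor 5.3/1.15 = 4.6087
Step 3: 1.15 mL brought to 5.6 mL → factor 5.6/1.15 = 4.8696
Step 4: 35 μL + 550 μL = 585 μL total → factor 585/35 = 16.714
Step 5: 275 μL + 1700 μL = 1975 μL total → factor 1975/275 = 7.1818
Overall dilution factor = 7.1429 × 4.6087 × 4.8696 × 16.714 × 7.1818 = 19243
Final = 1.50 μM / 19243 = 7.795 × 10^-5 μM = 0.0780 nM

0.0780 nM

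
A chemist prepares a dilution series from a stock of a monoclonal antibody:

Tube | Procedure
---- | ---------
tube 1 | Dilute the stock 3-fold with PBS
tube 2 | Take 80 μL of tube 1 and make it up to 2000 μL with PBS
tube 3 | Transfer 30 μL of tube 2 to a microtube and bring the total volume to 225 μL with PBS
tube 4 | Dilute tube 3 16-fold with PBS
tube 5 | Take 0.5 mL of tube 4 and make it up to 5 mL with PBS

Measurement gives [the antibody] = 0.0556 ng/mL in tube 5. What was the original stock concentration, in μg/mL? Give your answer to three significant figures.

5.00 μg/mL

Step 1: 3-fold → factor 3
Step 2: 80 μL brought to 2000 μL → factor 2000/80 = 25
Step 3: 30 μL brought to 225 μL → factor 225/30 = 7.5
Step 4: 16-fold → factor 16
Step 5: 0.5 mL brought to 5 mL → factor 5/0.5 = 10
Overall dilution factor = 3 × 25 × 7.5 × 16 × 10 = 90000
Stock = 0.0556 ng/mL × 90000 = 5004 ng/mL = 5.00 μg/mL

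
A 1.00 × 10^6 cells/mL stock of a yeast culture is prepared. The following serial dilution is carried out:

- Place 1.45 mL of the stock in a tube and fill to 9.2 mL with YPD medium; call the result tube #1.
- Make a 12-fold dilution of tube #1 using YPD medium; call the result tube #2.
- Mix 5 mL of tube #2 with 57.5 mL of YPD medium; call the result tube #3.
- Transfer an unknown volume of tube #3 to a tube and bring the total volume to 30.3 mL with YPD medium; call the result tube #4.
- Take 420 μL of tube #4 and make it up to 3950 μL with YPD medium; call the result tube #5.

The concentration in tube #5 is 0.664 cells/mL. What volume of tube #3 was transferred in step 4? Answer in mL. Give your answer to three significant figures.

Step 1: 1.45 mL brought to 9.2 mL → factor 9.2/1.45 = 6.3448
Step 2: 12-fold → factor 12
Step 3: 5 mL + 57.5 mL = 62.5 mL total → factor 62.5/5 = 12.5
Step 4: v brought to 30.3 mL → factor = 30.3 mL/v
Step 5: 420 μL brought to 3950 μL → factor 3950/420 = 9.4048
Product of known-step factors = 8950.7
Overall factor = 1.00 × 10^6 cells/mL / (0.664 cells/mL) = 1.506 × 10^6
Step-4 factor = 1.506 × 10^6 / 8950.7 = 168.26
v = 30.3 mL / 168.26 = 0.180 mL

0.180 mL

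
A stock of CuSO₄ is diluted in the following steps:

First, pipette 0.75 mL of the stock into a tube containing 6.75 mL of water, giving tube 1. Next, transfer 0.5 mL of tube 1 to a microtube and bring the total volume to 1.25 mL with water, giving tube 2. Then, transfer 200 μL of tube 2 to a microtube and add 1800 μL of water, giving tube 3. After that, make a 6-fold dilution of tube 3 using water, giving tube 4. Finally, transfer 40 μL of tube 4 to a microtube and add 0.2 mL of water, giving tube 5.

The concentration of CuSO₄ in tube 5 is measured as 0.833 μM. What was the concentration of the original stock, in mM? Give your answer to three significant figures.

Step 1: 0.75 mL + 6.75 mL = 7.5 mL total → factor 7.5/0.75 = 10
Step 2: 0.5 mL brought to 1.25 mL → factor 1.25/0.5 = 2.5
Step 3: 200 μL + 1800 μL = 2000 μL total → factor 2000/200 = 10
Step 4: 6-fold → factor 6
Step 5: 40 μL + 0.2 mL = 240 μL total → factor 240/40 = 6
Overall dilution factor = 10 × 2.5 × 10 × 6 × 6 = 9000
Stock = 0.833 μM × 9000 = 7497 μM = 7.50 mM

7.50 mM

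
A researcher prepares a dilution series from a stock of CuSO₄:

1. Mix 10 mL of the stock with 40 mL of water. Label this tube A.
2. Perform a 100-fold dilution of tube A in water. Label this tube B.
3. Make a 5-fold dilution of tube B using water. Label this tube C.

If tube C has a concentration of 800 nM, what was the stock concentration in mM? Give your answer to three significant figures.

Step 1: 10 mL + 40 mL = 50 mL total → factor 50/10 = 5
Step 2: 100-fold → factor 100
Step 3: 5-fold → factor 5
Overall dilution factor = 5 × 100 × 5 = 2500
Stock = 800 nM × 2500 = 2.000 × 10^6 nM = 2.00 mM

2.00 mM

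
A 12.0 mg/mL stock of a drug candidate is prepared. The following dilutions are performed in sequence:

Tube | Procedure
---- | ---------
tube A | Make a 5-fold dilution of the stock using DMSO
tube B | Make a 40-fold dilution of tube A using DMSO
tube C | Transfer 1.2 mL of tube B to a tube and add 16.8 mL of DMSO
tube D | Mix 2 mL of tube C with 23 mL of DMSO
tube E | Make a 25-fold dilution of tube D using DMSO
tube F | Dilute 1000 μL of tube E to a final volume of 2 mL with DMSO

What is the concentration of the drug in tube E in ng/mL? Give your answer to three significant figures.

12.8 ng/mL

Step 1: 5-fold → factor 5
Step 2: 40-fold → factor 40
Step 3: 1.2 mL + 16.8 mL = 18 mL total → factor 18/1.2 = 15
Step 4: 2 mL + 23 mL = 25 mL total → factor 25/2 = 12.5
Step 5: 25-fold → factor 25
Dilution factor through tube E = 5 × 40 × 15 × 12.5 × 25 = 9.375 × 10^5
[tube E] = 12.0 mg/mL / 9.375 × 10^5 = 1.280 × 10^-5 mg/mL = 12.8 ng/mL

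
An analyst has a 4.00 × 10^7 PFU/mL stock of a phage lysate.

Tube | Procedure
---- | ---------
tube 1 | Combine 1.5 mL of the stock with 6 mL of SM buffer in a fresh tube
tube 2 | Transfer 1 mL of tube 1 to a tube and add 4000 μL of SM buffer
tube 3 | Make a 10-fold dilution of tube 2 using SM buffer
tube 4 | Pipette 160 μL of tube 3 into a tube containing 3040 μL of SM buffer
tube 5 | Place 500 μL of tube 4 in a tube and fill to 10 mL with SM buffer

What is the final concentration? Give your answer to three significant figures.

Step 1: 1.5 mL + 6 mL = 7.5 mL total → factor 7.5/1.5 = 5
Step 2: 1 mL + 4000 μL = 5 mL total → factor 5/1 = 5
Step 3: 10-fold → factor 10
Step 4: 160 μL + 3040 μL = 3200 μL total → factor 3200/160 = 20
Step 5: 500 μL brought to 10 mL → factor 10000/500 = 20
Overall dilution factor = 5 × 5 × 10 × 20 × 20 = 1 × 10^5
Final = 4.00 × 10^7 PFU/mL / 1 × 10^5 = 400 PFU/mL

400 PFU/mL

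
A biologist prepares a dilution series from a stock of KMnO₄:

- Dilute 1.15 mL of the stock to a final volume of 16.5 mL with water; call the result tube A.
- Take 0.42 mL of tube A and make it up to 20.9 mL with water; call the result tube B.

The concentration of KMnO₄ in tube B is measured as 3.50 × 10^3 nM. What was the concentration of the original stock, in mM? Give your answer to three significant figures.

Step 1: 1.15 mL brought to 16.5 mL → factor 16.5/1.15 = 14.348
Step 2: 0.42 mL brought to 20.9 mL → factor 20.9/0.42 = 49.762
Overall dilution factor = 14.348 × 49.762 = 713.98
Stock = 3.50 × 10^3 nM × 713.98 = 2.499 × 10^6 nM = 2.50 mM

2.50 mM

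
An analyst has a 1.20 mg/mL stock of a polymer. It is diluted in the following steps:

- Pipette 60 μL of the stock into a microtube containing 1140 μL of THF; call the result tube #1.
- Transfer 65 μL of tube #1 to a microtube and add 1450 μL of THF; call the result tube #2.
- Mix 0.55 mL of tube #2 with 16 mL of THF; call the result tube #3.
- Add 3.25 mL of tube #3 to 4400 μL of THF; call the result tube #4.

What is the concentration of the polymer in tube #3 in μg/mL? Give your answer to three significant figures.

Step 1: 60 μL + 1140 μL = 1200 μL total → factor 1200/60 = 20
Step 2: 65 μL + 1450 μL = 1515 μL total → factor 1515/65 = 23.308
Step 3: 0.55 mL + 16 mL = 16.55 mL total → factor 16.55/0.55 = 30.091
Dilution factor through tube #3 = 20 × 23.308 × 30.091 = 14027
[tube #3] = 1.20 mg/mL / 14027 = 8.555 × 10^-5 mg/mL = 0.0855 μg/mL

0.0855 μg/mL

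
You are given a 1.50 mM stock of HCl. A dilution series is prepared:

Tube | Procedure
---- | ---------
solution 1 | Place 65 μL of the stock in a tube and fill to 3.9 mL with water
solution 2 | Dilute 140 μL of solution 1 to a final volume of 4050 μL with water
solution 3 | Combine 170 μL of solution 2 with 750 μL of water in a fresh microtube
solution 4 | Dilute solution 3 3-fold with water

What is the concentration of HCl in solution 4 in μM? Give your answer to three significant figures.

Step 1: 65 μL brought to 3.9 mL → factor 3900/65 = 60
Step 2: 140 μL brought to 4050 μL → factor 4050/140 = 28.929
Step 3: 170 μL + 750 μL = 920 μL total → factor 920/170 = 5.4118
Step 4: 3-fold → factor 3
Overall dilution factor = 60 × 28.929 × 5.4118 × 3 = 28180
Final = 1.50 mM / 28180 = 5.323 × 10^-5 mM = 0.0532 μM

0.0532 μM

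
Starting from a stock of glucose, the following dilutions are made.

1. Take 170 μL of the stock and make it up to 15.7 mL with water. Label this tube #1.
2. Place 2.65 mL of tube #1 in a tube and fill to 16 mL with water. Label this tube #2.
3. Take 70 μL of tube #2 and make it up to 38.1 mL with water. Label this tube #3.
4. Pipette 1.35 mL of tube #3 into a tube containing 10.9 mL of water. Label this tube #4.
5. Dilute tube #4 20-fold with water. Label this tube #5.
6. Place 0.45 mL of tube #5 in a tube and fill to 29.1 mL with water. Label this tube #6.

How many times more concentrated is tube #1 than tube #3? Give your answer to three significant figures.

3.29 × 10^3

Step 1: 170 μL brought to 15.7 mL → factor 15700/170 = 92.353
Step 2: 2.65 mL brought to 16 mL → factor 16/2.65 = 6.0377
Step 3: 70 μL brought to 38.1 mL → factor 38100/70 = 544.29
Dilution factor to tube #1 = 92.353; to tube #3 = 3.035 × 10^5
[tube #1]/[tube #3] = (factor to tube #3)/(factor to tube #1) = 3.035 × 10^5/92.353 = 3.29 × 10^3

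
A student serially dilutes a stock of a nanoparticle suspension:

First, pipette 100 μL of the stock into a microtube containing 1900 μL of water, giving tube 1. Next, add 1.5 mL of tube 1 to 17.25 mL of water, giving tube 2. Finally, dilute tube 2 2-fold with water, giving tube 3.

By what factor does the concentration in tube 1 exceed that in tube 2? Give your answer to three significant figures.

12.5

Step 1: 100 μL + 1900 μL = 2000 μL total → factor 2000/100 = 20
Step 2: 1.5 mL + 17.25 mL = 18.75 mL total → factor 18.75/1.5 = 12.5
Dilution factor to tube 1 = 20; to tube 2 = 250
[tube 1]/[tube 2] = (factor to tube 2)/(factor to tube 1) = 250/20 = 12.5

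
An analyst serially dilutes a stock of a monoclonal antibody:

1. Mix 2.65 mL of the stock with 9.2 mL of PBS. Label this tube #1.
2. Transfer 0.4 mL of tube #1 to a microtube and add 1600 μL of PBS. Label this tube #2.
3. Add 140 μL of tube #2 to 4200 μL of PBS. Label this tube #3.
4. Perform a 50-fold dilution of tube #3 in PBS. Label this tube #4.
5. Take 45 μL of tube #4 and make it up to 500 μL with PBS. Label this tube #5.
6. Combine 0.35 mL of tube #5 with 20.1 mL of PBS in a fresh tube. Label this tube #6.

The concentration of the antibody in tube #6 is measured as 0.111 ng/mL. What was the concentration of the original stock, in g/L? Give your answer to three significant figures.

Step 1: 2.65 mL + 9.2 mL = 11.85 mL total → factor 11.85/2.65 = 4.4717
Step 2: 0.4 mL + 1600 μL = 2 mL total → factor 2/0.4 = 5
Step 3: 140 μL + 4200 μL = 4340 μL total → factor 4340/140 = 31
Step 4: 50-fold → factor 50
Step 5: 45 μL brought to 500 μL → factor 500/45 = 11.111
Step 6: 0.35 mL + 20.1 mL = 20.45 mL total → factor 20.45/0.35 = 58.429
Overall dilution factor = 4.4717 × 5 × 31 × 50 × 11.111 × 58.429 = 2.2499 × 10^7
Stock = 0.111 ng/mL × 2.2499 × 10^7 = 2.497 × 10^6 ng/mL = 2.50 g/L

2.50 g/L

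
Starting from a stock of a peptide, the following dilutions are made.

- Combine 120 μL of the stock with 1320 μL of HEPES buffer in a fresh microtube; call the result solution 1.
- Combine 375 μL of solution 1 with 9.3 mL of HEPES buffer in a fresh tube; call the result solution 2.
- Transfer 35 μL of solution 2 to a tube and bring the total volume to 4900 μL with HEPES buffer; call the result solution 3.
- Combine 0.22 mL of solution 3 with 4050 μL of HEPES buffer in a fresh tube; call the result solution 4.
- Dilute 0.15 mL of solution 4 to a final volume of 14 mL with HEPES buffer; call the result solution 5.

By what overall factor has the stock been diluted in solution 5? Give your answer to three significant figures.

Step 1: 120 μL + 1320 μL = 1440 μL total → factor 1440/120 = 12
Step 2: 375 μL + 9.3 mL = 9675 μL total → factor 9675/375 = 25.8
Step 3: 35 μL brought to 4900 μL → factor 4900/35 = 140
Step 4: 0.22 mL + 4050 μL = 4.27 mL total → factor 4.27/0.22 = 19.409
Step 5: 0.15 mL brought to 14 mL → factor 14/0.15 = 93.333
Overall dilution factor = 12 × 25.8 × 140 × 19.409 × 93.333 = 7.8518 × 10^7

7.85 × 10^7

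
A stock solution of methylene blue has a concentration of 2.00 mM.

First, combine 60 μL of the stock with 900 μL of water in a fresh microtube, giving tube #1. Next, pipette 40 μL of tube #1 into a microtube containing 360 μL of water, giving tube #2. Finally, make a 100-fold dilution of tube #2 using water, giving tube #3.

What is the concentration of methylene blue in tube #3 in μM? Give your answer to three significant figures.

Step 1: 60 μL + 900 μL = 960 μL total → factor 960/60 = 16
Step 2: 40 μL + 360 μL = 400 μL total → factor 400/40 = 10
Step 3: 100-fold → factor 100
Overall dilution factor = 16 × 10 × 100 = 16000
Final = 2.00 mM / 16000 = 0.0001250 mM = 0.125 μM

0.125 μM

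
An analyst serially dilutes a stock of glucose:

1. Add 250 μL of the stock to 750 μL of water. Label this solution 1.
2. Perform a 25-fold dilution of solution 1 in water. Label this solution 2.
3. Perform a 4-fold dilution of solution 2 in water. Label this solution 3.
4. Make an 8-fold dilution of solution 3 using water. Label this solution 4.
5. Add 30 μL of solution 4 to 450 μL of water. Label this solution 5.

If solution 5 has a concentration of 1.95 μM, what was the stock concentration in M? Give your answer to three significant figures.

0.0998 M

Step 1: 250 μL + 750 μL = 1000 μL total → factor 1000/250 = 4
Step 2: 25-fold → factor 25
Step 3: 4-fold → factor 4
Step 4: 8-fold → factor 8
Step 5: 30 μL + 450 μL = 480 μL total → factor 480/30 = 16
Overall dilution factor = 4 × 25 × 4 × 8 × 16 = 51200
Stock = 1.95 μM × 51200 = 9.984 × 10^4 μM = 0.0998 M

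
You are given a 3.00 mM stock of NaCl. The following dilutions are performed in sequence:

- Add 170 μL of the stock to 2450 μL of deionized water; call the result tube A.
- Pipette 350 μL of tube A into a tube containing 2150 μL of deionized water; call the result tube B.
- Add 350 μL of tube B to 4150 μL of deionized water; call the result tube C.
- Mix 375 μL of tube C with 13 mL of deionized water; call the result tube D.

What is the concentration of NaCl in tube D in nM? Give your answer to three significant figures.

59.4 nM

Step 1: 170 μL + 2450 μL = 2620 μL total → factor 2620/170 = 15.412
Step 2: 350 μL + 2150 μL = 2500 μL total → factor 2500/350 = 7.1429
Step 3: 350 μL + 4150 μL = 4500 μL total → factor 4500/350 = 12.857
Step 4: 375 μL + 13 mL = 13375 μL total → factor 13375/375 = 35.667
Overall dilution factor = 15.412 × 7.1429 × 12.857 × 35.667 = 50481
Final = 3.00 mM / 50481 = 5.943 × 10^-5 mM = 59.4 nM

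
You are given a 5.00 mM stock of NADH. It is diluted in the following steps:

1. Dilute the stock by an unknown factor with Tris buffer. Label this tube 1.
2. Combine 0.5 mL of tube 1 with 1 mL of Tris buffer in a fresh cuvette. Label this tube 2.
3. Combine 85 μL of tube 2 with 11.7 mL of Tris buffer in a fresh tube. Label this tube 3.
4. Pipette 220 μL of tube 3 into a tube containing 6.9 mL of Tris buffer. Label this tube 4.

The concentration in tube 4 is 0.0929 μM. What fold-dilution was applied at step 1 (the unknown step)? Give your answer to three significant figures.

Step 1: unknown factor x
Step 2: 0.5 mL + 1 mL = 1.5 mL total → factor 1.5/0.5 = 3
Step 3: 85 μL + 11.7 mL = 11785 μL total → factor 11785/85 = 138.65
Step 4: 220 μL + 6.9 mL = 7120 μL total → factor 7120/220 = 32.364
Product of known-step factors = 13461
Overall factor = 5.00 mM / (0.0929 μM) = 53821
x = 53821 / 13461 = 4.00

4.00-fold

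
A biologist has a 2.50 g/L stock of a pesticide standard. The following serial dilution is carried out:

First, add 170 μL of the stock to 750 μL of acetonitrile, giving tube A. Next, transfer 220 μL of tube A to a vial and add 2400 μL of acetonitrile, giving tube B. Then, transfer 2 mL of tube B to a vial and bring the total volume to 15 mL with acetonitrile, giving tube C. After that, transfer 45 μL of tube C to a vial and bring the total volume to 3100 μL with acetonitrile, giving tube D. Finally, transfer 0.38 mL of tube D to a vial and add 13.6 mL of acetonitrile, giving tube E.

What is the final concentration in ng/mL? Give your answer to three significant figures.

2.04 ng/mL

Step 1: 170 μL + 750 μL = 920 μL total → factor 920/170 = 5.4118
Step 2: 220 μL + 2400 μL = 2620 μL total → factor 2620/220 = 11.909
Step 3: 2 mL brought to 15 mL → factor 15/2 = 7.5
Step 4: 45 μL brought to 3100 μL → factor 3100/45 = 68.889
Step 5: 0.38 mL + 13.6 mL = 13.98 mL total → factor 13.98/0.38 = 36.789
Overall dilution factor = 5.4118 × 11.909 × 7.5 × 68.889 × 36.789 = 1.225 × 10^6
Final = 2.50 g/L / 1.225 × 10^6 = 2.041 × 10^-6 g/L = 2.04 ng/mL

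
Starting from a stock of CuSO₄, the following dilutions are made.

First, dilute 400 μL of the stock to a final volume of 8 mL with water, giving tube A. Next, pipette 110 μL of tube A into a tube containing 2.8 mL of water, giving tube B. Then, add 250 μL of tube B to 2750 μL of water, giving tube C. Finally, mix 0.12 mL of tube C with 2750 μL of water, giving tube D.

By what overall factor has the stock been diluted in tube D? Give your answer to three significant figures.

Step 1: 400 μL brought to 8 mL → factor 8000/400 = 20
Step 2: 110 μL + 2.8 mL = 2910 μL total → factor 2910/110 = 26.455
Step 3: 250 μL + 2750 μL = 3000 μL total → factor 3000/250 = 12
Step 4: 0.12 mL + 2750 μL = 2.87 mL total → factor 2.87/0.12 = 23.917
Overall dilution factor = 20 × 26.455 × 12 × 23.917 = 1.5185 × 10^5

1.52 × 10^5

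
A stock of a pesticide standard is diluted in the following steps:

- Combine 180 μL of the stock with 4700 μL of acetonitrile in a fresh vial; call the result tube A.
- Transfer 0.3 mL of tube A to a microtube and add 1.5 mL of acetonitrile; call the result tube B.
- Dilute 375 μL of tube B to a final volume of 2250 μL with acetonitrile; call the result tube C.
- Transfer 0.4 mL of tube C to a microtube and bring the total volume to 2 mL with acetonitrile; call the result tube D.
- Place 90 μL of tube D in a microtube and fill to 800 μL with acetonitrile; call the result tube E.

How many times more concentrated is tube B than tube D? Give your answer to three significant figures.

Step 1: 180 μL + 4700 μL = 4880 μL total → factor 4880/180 = 27.111
Step 2: 0.3 mL + 1.5 mL = 1.8 mL total → factor 1.8/0.3 = 6
Step 3: 375 μL brought to 2250 μL → factor 2250/375 = 6
Step 4: 0.4 mL brought to 2 mL → factor 2/0.4 = 5
Dilution factor to tube B = 162.67; to tube D = 4880
[tube B]/[tube D] = (factor to tube D)/(factor to tube B) = 4880/162.67 = 30.0

30.0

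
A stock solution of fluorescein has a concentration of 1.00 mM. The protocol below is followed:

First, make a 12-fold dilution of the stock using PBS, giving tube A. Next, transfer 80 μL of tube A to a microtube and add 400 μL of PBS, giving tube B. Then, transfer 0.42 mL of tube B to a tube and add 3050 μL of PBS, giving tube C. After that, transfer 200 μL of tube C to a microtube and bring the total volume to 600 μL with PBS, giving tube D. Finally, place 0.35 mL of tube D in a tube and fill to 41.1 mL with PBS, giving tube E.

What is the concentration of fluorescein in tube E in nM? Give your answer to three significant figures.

Step 1: 12-fold → factor 12
Step 2: 80 μL + 400 μL = 480 μL total → factor 480/80 = 6
Step 3: 0.42 mL + 3050 μL = 3.47 mL total → factor 3.47/0.42 = 8.2619
Step 4: 200 μL brought to 600 μL → factor 600/200 = 3
Step 5: 0.35 mL brought to 41.1 mL → factor 41.1/0.35 = 117.43
Overall dilution factor = 12 × 6 × 8.2619 × 3 × 117.43 = 2.0956 × 10^5
Final = 1.00 mM / 2.0956 × 10^5 = 4.772 × 10^-6 mM = 4.77 nM

4.77 nM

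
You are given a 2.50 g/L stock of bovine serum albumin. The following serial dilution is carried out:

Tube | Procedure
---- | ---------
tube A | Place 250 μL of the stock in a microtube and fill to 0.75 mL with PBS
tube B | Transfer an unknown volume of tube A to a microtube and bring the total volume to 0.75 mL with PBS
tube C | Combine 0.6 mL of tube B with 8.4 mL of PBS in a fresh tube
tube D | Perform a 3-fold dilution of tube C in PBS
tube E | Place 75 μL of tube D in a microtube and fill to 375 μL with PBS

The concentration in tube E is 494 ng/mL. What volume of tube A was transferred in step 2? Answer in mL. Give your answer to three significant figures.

Step 1: 250 μL brought to 0.75 mL → factor 750/250 = 3
Step 2: v brought to 0.75 mL → factor = 0.75 mL/v
Step 3: 0.6 mL + 8.4 mL = 9 mL total → factor 9/0.6 = 15
Step 4: 3-fold → factor 3
Step 5: 75 μL brought to 375 μL → factor 375/75 = 5
Product of known-step factors = 675
Overall factor = 2.50 g/L / (494 ng/mL) = 5060.7
Step-2 factor = 5060.7 / 675 = 7.4974
v = 0.75 mL / 7.4974 = 0.100 mL

0.100 mL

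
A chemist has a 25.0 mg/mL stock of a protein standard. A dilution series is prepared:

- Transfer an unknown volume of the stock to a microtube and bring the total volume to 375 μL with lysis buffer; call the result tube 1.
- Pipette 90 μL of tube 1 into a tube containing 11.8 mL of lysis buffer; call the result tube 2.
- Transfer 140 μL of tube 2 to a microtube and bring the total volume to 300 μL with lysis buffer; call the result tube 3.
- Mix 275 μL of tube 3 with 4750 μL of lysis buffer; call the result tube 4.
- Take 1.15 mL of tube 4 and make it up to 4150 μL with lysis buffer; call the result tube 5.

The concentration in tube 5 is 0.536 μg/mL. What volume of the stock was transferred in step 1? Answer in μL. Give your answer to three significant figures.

150 μL

Step 1: v brought to 375 μL → factor = 375 μL/v
Step 2: 90 μL + 11.8 mL = 11890 μL total → factor 11890/90 = 132.11
Step 3: 140 μL brought to 300 μL → factor 300/140 = 2.1429
Step 4: 275 μL + 4750 μL = 5025 μL total → factor 5025/275 = 18.273
Step 5: 1.15 mL brought to 4150 μL → factor 4.15/1.15 = 3.6087
Product of known-step factors = 18668
Overall factor = 25.0 mg/mL / (0.536 μg/mL) = 46642
Step-1 factor = 46642 / 18668 = 2.4986
v = 375 μL / 2.4986 = 150 μL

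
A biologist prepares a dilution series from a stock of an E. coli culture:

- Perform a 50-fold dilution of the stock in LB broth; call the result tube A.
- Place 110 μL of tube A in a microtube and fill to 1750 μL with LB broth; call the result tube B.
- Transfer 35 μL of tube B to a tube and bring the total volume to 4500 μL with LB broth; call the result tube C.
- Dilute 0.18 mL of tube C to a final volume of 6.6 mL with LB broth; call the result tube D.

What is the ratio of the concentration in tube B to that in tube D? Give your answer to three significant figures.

4.71 × 10^3

Step 1: 50-fold → factor 50
Step 2: 110 μL brought to 1750 μL → factor 1750/110 = 15.909
Step 3: 35 μL brought to 4500 μL → factor 4500/35 = 128.57
Step 4: 0.18 mL brought to 6.6 mL → factor 6.6/0.18 = 36.667
Dilution factor to tube B = 795.45; to tube D = 3.75 × 10^6
[tube B]/[tube D] = (factor to tube D)/(factor to tube B) = 3.75 × 10^6/795.45 = 4.71 × 10^3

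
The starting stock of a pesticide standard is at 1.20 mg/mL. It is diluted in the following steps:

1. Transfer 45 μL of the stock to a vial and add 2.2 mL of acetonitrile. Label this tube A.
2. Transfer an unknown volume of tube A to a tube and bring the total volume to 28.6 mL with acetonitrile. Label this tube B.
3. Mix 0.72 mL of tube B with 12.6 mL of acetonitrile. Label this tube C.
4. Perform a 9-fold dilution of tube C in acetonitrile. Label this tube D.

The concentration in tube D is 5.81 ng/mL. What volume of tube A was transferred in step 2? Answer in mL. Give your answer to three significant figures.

Step 1: 45 μL + 2.2 mL = 2245 μL total → factor 2245/45 = 49.889
Step 2: v brought to 28.6 mL → factor = 28.6 mL/v
Step 3: 0.72 mL + 12.6 mL = 13.32 mL total → factor 13.32/0.72 = 18.5
Step 4: 9-fold → factor 9
Product of known-step factors = 8306.5
Overall factor = 1.20 mg/mL / (5.81 ng/mL) = 2.0654 × 10^5
Step-2 factor = 2.0654 × 10^5 / 8306.5 = 24.865
v = 28.6 mL / 24.865 = 1.15 mL

1.15 mL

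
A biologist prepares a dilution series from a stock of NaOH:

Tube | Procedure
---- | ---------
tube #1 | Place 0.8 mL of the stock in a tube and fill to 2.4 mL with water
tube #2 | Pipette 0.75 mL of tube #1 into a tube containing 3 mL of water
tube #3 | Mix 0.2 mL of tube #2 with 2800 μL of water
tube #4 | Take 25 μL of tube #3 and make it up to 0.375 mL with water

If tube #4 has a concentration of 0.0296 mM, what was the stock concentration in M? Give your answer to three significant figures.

Step 1: 0.8 mL brought to 2.4 mL → factor 2.4/0.8 = 3
Step 2: 0.75 mL + 3 mL = 3.75 mL total → factor 3.75/0.75 = 5
Step 3: 0.2 mL + 2800 μL = 3 mL total → factor 3/0.2 = 15
Step 4: 25 μL brought to 0.375 mL → factor 375/25 = 15
Overall dilution factor = 3 × 5 × 15 × 15 = 3375
Stock = 0.0296 mM × 3375 = 99.90 mM = 0.0999 M

0.0999 M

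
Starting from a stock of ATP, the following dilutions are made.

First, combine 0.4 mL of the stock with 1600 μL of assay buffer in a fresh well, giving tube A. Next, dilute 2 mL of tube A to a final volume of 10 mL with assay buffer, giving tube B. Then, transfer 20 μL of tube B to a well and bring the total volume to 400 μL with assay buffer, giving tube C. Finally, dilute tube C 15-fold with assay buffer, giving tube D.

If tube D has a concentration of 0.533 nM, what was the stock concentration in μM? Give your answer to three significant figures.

Step 1: 0.4 mL + 1600 μL = 2 mL total → factor 2/0.4 = 5
Step 2: 2 mL brought to 10 mL → factor 10/2 = 5
Step 3: 20 μL brought to 400 μL → factor 400/20 = 20
Step 4: 15-fold → factor 15
Overall dilution factor = 5 × 5 × 20 × 15 = 7500
Stock = 0.533 nM × 7500 = 3998 nM = 4.00 μM

4.00 μM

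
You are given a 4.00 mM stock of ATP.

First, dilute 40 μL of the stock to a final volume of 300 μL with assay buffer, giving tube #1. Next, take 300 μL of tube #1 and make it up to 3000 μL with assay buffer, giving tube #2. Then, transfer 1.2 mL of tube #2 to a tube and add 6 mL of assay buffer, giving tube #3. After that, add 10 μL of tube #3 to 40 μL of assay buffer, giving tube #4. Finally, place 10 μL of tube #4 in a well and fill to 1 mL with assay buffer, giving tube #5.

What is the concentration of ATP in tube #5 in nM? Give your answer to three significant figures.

17.8 nM

Step 1: 40 μL brought to 300 μL → factor 300/40 = 7.5
Step 2: 300 μL brought to 3000 μL → factor 3000/300 = 10
Step 3: 1.2 mL + 6 mL = 7.2 mL total → factor 7.2/1.2 = 6
Step 4: 10 μL + 40 μL = 50 μL total → factor 50/10 = 5
Step 5: 10 μL brought to 1 mL → factor 1000/10 = 100
Dilution factor through tube #5 = 7.5 × 10 × 6 × 5 × 100 = 2.25 × 10^5
[tube #5] = 4.00 mM / 2.25 × 10^5 = 1.778 × 10^-5 mM = 17.8 nM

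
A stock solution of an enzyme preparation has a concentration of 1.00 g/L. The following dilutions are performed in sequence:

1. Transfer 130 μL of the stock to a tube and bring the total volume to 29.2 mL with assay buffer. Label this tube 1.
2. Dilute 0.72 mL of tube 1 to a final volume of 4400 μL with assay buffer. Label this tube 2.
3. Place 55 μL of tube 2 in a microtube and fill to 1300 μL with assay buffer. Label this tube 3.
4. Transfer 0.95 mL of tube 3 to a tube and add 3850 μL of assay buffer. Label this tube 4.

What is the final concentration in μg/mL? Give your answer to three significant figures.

0.00610 μg/mL

Step 1: 130 μL brought to 29.2 mL → factor 29200/130 = 224.62
Step 2: 0.72 mL brought to 4400 μL → factor 4.4/0.72 = 6.1111
Step 3: 55 μL brought to 1300 μL → factor 1300/55 = 23.636
Step 4: 0.95 mL + 3850 μL = 4.8 mL total → factor 4.8/0.95 = 5.0526
Overall dilution factor = 224.62 × 6.1111 × 23.636 × 5.0526 = 1.6393 × 10^5
Final = 1.00 g/L / 1.6393 × 10^5 = 6.100 × 10^-6 g/L = 0.00610 μg/mL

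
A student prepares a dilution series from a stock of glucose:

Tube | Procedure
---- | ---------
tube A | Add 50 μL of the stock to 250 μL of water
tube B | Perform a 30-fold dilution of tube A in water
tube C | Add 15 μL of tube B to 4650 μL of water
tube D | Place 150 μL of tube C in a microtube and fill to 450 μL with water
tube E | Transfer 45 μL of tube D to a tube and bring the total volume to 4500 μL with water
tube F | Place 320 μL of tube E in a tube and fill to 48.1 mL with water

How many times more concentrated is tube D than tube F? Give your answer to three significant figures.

Step 1: 50 μL + 250 μL = 300 μL total → factor 300/50 = 6
Step 2: 30-fold → factor 30
Step 3: 15 μL + 4650 μL = 4665 μL total → factor 4665/15 = 311
Step 4: 150 μL brought to 450 μL → factor 450/150 = 3
Step 5: 45 μL brought to 4500 μL → factor 4500/45 = 100
Step 6: 320 μL brought to 48.1 mL → factor 48100/320 = 150.31
Dilution factor to tube D = 1.6794 × 10^5; to tube F = 2.5243 × 10^9
[tube D]/[tube F] = (factor to tube F)/(factor to tube D) = 2.5243 × 10^9/1.6794 × 10^5 = 1.50 × 10^4

1.50 × 10^4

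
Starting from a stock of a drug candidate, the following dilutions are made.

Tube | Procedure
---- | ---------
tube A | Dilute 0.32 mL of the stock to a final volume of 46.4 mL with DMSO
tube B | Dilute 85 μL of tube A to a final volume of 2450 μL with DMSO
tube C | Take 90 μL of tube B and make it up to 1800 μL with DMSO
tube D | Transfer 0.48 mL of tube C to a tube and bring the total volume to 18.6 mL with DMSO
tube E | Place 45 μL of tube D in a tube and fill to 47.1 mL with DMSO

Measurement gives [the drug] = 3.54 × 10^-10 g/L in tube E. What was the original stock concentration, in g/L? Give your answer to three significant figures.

1.20 g/L

Step 1: 0.32 mL brought to 46.4 mL → factor 46.4/0.32 = 145
Step 2: 85 μL brought to 2450 μL → factor 2450/85 = 28.824
Step 3: 90 μL brought to 1800 μL → factor 1800/90 = 20
Step 4: 0.48 mL brought to 18.6 mL → factor 18.6/0.48 = 38.75
Step 5: 45 μL brought to 47.1 mL → factor 47100/45 = 1046.7
Overall dilution factor = 145 × 28.824 × 20 × 38.75 × 1046.7 = 3.3902 × 10^9
Stock = 3.54 × 10^-10 g/L × 3.3902 × 10^9 = 1.20 g/L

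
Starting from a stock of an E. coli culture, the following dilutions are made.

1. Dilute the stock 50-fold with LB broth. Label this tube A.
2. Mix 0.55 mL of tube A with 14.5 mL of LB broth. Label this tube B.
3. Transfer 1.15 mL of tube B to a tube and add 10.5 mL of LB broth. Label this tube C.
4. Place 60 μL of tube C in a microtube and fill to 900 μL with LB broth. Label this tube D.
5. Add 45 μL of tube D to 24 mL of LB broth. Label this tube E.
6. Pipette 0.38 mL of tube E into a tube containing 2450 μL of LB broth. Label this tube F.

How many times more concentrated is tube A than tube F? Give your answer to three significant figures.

Step 1: 50-fold → factor 50
Step 2: 0.55 mL + 14.5 mL = 15.05 mL total → factor 15.05/0.55 = 27.364
Step 3: 1.15 mL + 10.5 mL = 11.65 mL total → factor 11.65/1.15 = 10.13
Step 4: 60 μL brought to 900 μL → factor 900/60 = 15
Step 5: 45 μL + 24 mL = 24045 μL total → factor 24045/45 = 534.33
Step 6: 0.38 mL + 2450 μL = 2.83 mL total → factor 2.83/0.38 = 7.4474
Dilution factor to tube A = 50; to tube F = 8.2733 × 10^8
[tube A]/[tube F] = (factor to tube F)/(factor to tube A) = 8.2733 × 10^8/50 = 1.65 × 10^7

1.65 × 10^7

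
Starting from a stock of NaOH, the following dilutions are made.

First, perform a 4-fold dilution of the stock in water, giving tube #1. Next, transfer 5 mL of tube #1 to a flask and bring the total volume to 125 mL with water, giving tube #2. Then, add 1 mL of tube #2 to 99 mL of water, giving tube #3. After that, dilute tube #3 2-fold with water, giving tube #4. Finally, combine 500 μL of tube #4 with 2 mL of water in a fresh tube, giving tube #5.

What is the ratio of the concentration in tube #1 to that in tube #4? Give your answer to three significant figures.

5.00 × 10^3

Step 1: 4-fold → factor 4
Step 2: 5 mL brought to 125 mL → factor 125/5 = 25
Step 3: 1 mL + 99 mL = 100 mL total → factor 100/1 = 100
Step 4: 2-fold → factor 2
Dilution factor to tube #1 = 4; to tube #4 = 20000
[tube #1]/[tube #4] = (factor to tube #4)/(factor to tube #1) = 20000/4 = 5.00 × 10^3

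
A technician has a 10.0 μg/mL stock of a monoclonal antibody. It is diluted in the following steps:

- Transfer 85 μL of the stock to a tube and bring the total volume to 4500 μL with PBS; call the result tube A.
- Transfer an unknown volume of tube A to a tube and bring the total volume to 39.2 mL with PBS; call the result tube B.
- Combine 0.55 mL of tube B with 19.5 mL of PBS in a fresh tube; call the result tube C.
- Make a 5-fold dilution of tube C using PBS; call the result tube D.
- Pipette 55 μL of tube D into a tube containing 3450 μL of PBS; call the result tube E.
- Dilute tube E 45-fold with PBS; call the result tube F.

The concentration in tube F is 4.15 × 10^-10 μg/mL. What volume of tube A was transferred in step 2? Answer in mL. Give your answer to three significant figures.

0.0450 mL

Step 1: 85 μL brought to 4500 μL → factor 4500/85 = 52.941
Step 2: v brought to 39.2 mL → factor = 39.2 mL/v
Step 3: 0.55 mL + 19.5 mL = 20.05 mL total → factor 20.05/0.55 = 36.455
Step 4: 5-fold → factor 5
Step 5: 55 μL + 3450 μL = 3505 μL total → factor 3505/55 = 63.727
Step 6: 45-fold → factor 45
Product of known-step factors = 2.7673 × 10^7
Overall factor = 10.0 μg/mL / (4.15 × 10^-10 μg/mL) = 2.4096 × 10^10
Step-2 factor = 2.4096 × 10^10 / 2.7673 × 10^7 = 870.76
v = 39.2 mL / 870.76 = 0.0450 mL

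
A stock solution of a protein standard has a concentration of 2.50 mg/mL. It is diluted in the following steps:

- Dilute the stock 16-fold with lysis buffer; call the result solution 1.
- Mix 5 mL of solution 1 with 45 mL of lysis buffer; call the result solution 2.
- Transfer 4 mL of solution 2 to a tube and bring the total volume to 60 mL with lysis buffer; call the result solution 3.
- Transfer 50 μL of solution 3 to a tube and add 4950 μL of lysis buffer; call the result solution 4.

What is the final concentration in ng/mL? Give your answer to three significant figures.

Step 1: 16-fold → factor 16
Step 2: 5 mL + 45 mL = 50 mL total → factor 50/5 = 10
Step 3: 4 mL brought to 60 mL → factor 60/4 = 15
Step 4: 50 μL + 4950 μL = 5000 μL total → factor 5000/50 = 100
Overall dilution factor = 16 × 10 × 15 × 100 = 2.4 × 10^5
Final = 2.50 mg/mL / 2.4 × 10^5 = 1.042 × 10^-5 mg/mL = 10.4 ng/mL

10.4 ng/mL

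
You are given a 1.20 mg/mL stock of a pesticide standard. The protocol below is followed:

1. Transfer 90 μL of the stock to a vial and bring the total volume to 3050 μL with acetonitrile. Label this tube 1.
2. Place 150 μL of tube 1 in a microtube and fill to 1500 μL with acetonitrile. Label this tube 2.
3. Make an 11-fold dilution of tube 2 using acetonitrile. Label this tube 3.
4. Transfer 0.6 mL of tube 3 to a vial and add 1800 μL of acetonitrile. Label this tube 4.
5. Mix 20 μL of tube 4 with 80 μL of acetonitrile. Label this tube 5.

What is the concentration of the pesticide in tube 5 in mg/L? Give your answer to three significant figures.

0.0161 mg/L

Step 1: 90 μL brought to 3050 μL → factor 3050/90 = 33.889
Step 2: 150 μL brought to 1500 μL → factor 1500/150 = 10
Step 3: 11-fold → factor 11
Step 4: 0.6 mL + 1800 μL = 2.4 mL total → factor 2.4/0.6 = 4
Step 5: 20 μL + 80 μL = 100 μL total → factor 100/20 = 5
Dilution factor through tube 5 = 33.889 × 10 × 11 × 4 × 5 = 74556
[tube 5] = 1.20 mg/mL / 74556 = 1.610 × 10^-5 mg/mL = 0.0161 mg/L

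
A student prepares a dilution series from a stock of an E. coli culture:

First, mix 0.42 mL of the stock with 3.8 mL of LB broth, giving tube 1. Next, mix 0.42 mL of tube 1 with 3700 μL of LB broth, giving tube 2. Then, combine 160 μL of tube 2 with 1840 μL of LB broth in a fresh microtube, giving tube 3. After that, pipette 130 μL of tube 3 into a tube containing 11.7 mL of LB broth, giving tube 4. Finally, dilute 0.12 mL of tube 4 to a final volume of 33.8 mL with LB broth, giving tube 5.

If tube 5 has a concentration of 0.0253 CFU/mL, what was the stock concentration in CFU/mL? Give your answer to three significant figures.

Step 1: 0.42 mL + 3.8 mL = 4.22 mL total → factor 4.22/0.42 = 10.048
Step 2: 0.42 mL + 3700 μL = 4.12 mL total → factor 4.12/0.42 = 9.8095
Step 3: 160 μL + 1840 μL = 2000 μL total → factor 2000/160 = 12.5
Step 4: 130 μL + 11.7 mL = 11830 μL total → factor 11830/130 = 91
Step 5: 0.12 mL brought to 33.8 mL → factor 33.8/0.12 = 281.67
Overall dilution factor = 10.048 × 9.8095 × 12.5 × 91 × 281.67 = 3.1579 × 10^7
Stock = 0.0253 CFU/mL × 3.1579 × 10^7 = 7.99 × 10^5 CFU/mL

7.99 × 10^5 CFU/mL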